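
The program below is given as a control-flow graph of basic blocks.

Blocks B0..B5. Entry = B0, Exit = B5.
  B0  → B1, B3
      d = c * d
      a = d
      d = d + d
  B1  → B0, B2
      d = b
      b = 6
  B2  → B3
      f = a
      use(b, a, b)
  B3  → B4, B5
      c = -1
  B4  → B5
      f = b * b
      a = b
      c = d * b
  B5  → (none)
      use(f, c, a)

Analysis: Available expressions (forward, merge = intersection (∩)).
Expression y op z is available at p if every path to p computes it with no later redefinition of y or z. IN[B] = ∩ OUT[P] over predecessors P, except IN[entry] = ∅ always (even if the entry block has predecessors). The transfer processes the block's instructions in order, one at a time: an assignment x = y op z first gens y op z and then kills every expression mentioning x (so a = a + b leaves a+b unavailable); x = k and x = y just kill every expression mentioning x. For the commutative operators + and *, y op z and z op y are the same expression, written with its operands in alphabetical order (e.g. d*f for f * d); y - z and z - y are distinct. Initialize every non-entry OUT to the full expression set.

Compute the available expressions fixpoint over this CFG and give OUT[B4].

Fixpoint table:
  B0: | IN={} | OUT={}
  B1: | IN={} | OUT={}
  B2: | IN={} | OUT={}
  B3: | IN={} | OUT={}
  B4: | IN={} | OUT={b*b, b*d}
  B5: | IN={} | OUT={}

Merge at B4: IN[B4] = OUT[B3] = {}
Applying B4's transfer function to that IN value gives OUT[B4] (row B4 above).

Answer: {b*b, b*d}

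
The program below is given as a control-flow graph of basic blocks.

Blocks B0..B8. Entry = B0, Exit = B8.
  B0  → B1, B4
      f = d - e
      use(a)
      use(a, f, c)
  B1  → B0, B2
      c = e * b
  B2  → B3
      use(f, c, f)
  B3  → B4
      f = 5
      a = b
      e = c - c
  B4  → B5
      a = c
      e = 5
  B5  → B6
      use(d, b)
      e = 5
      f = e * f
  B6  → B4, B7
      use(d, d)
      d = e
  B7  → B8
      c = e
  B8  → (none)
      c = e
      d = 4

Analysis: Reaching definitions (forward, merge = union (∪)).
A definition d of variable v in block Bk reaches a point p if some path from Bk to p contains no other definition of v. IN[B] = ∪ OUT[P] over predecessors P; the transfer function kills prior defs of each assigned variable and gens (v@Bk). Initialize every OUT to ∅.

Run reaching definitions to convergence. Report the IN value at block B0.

Answer: {c@B1, f@B0}

Derivation:
Per-block solution:
  B0:   IN={c@B1, f@B0}   OUT={c@B1, f@B0}
  B1:   IN={c@B1, f@B0}   OUT={c@B1, f@B0}
  B2:   IN={c@B1, f@B0}   OUT={c@B1, f@B0}
  B3:   IN={c@B1, f@B0}   OUT={a@B3, c@B1, e@B3, f@B3}
  B4:   IN={a@B3, a@B4, c@B1, d@B6, e@B3, e@B5, f@B0, f@B3, f@B5}   OUT={a@B4, c@B1, d@B6, e@B4, f@B0, f@B3, f@B5}
  B5:   IN={a@B4, c@B1, d@B6, e@B4, f@B0, f@B3, f@B5}   OUT={a@B4, c@B1, d@B6, e@B5, f@B5}
  B6:   IN={a@B4, c@B1, d@B6, e@B5, f@B5}   OUT={a@B4, c@B1, d@B6, e@B5, f@B5}
  B7:   IN={a@B4, c@B1, d@B6, e@B5, f@B5}   OUT={a@B4, c@B7, d@B6, e@B5, f@B5}
  B8:   IN={a@B4, c@B7, d@B6, e@B5, f@B5}   OUT={a@B4, c@B8, d@B8, e@B5, f@B5}

Merge at B0 (entry node, so the boundary value {} is joined with the incoming edge(s)): IN[B0] = {} ⊔ OUT[B1] = {c@B1, f@B0}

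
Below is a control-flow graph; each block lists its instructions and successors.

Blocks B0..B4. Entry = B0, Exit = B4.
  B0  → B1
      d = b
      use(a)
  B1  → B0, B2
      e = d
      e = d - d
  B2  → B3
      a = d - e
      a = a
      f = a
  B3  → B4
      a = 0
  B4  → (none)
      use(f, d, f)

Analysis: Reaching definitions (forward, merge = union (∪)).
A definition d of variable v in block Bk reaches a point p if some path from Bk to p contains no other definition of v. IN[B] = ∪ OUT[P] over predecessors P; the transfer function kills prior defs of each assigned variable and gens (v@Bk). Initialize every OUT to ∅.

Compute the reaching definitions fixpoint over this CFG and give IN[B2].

Answer: {d@B0, e@B1}

Working:
Converged values:
  B0: | IN={d@B0, e@B1} | OUT={d@B0, e@B1}
  B1: | IN={d@B0, e@B1} | OUT={d@B0, e@B1}
  B2: | IN={d@B0, e@B1} | OUT={a@B2, d@B0, e@B1, f@B2}
  B3: | IN={a@B2, d@B0, e@B1, f@B2} | OUT={a@B3, d@B0, e@B1, f@B2}
  B4: | IN={a@B3, d@B0, e@B1, f@B2} | OUT={a@B3, d@B0, e@B1, f@B2}

Merge at B2: IN[B2] = OUT[B1] = {d@B0, e@B1}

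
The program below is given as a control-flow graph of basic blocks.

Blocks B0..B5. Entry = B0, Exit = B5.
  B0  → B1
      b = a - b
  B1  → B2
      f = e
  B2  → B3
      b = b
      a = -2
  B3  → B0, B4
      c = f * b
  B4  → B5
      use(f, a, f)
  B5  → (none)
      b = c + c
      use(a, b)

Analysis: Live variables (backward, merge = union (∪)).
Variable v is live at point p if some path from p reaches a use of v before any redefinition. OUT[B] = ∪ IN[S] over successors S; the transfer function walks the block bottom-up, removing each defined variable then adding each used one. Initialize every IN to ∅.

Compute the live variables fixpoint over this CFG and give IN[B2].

Answer: {b, e, f}

Derivation:
Per-block solution:
  B0:   IN={a, b, e}   OUT={b, e}
  B1:   IN={b, e}   OUT={b, e, f}
  B2:   IN={b, e, f}   OUT={a, b, e, f}
  B3:   IN={a, b, e, f}   OUT={a, b, c, e, f}
  B4:   IN={a, c, f}   OUT={a, c}
  B5:   IN={a, c}   OUT={}

Merge at B2: OUT[B2] = IN[B3] = {a, b, e, f}
Applying B2's transfer function to that OUT value gives IN[B2] (row B2 above).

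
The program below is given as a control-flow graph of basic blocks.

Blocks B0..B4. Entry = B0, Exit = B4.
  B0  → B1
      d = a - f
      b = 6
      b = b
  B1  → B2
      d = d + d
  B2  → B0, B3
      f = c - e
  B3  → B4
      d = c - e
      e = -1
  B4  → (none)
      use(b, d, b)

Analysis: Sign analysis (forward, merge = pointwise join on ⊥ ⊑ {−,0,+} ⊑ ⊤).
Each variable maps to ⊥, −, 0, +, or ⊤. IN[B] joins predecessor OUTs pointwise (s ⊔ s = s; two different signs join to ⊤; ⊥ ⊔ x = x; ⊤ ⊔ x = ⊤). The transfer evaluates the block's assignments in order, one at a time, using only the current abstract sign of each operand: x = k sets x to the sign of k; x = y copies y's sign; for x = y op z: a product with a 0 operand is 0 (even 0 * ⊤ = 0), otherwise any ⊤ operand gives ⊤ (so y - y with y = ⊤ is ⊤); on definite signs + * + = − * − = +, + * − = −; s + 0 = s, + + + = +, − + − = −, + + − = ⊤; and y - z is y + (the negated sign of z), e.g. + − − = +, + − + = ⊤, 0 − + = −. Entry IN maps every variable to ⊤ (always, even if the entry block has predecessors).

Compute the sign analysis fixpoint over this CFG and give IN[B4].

Answer: {a: ⊤, b: +, c: ⊤, d: ⊤, e: -, f: ⊤}

Trace:
Converged values:
  B0:   IN=(all ⊤)   OUT={b:+; rest ⊤}
  B1:   IN={b:+; rest ⊤}   OUT={b:+; rest ⊤}
  B2:   IN={b:+; rest ⊤}   OUT={b:+; rest ⊤}
  B3:   IN={b:+; rest ⊤}   OUT={b:+, e:-; rest ⊤}
  B4:   IN={b:+, e:-; rest ⊤}   OUT={b:+, e:-; rest ⊤}

Merge at B4: IN[B4] = OUT[B3] = {a: ⊤, b: +, c: ⊤, d: ⊤, e: -, f: ⊤}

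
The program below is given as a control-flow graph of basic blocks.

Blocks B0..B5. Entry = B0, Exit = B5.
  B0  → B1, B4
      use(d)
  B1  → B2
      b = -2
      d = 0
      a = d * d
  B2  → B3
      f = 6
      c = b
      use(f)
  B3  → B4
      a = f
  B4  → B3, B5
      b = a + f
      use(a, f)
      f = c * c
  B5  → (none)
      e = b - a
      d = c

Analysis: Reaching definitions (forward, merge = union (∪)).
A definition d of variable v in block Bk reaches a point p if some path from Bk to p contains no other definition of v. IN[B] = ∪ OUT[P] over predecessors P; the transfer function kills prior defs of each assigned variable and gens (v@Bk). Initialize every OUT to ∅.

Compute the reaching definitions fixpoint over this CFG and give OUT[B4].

Answer: {a@B3, b@B4, c@B2, d@B1, f@B4}

Working:
Fixpoint table:
  B0: | IN={} | OUT={}
  B1: | IN={} | OUT={a@B1, b@B1, d@B1}
  B2: | IN={a@B1, b@B1, d@B1} | OUT={a@B1, b@B1, c@B2, d@B1, f@B2}
  B3: | IN={a@B1, a@B3, b@B1, b@B4, c@B2, d@B1, f@B2, f@B4} | OUT={a@B3, b@B1, b@B4, c@B2, d@B1, f@B2, f@B4}
  B4: | IN={a@B3, b@B1, b@B4, c@B2, d@B1, f@B2, f@B4} | OUT={a@B3, b@B4, c@B2, d@B1, f@B4}
  B5: | IN={a@B3, b@B4, c@B2, d@B1, f@B4} | OUT={a@B3, b@B4, c@B2, d@B5, e@B5, f@B4}

Merge at B4: IN[B4] = OUT[B0] ⊔ OUT[B3] = {a@B3, b@B1, b@B4, c@B2, d@B1, f@B2, f@B4}
Applying B4's transfer function to that IN value gives OUT[B4] (row B4 above).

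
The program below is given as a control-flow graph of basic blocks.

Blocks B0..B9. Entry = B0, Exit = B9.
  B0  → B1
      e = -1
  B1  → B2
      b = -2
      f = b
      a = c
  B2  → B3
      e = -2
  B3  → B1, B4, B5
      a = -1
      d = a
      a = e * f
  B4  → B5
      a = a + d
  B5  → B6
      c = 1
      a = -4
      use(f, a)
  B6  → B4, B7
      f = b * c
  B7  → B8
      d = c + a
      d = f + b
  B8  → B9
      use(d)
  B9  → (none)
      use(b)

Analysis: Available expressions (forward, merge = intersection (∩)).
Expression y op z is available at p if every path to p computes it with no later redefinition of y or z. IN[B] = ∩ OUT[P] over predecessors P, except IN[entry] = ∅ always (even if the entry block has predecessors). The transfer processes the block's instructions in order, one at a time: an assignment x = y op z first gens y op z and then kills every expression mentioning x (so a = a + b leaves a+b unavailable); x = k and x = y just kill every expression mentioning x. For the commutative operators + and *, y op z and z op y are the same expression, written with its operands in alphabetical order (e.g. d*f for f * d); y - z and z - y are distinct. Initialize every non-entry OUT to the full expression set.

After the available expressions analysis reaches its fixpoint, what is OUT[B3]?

Fixpoint table:
  B0:  IN={}  OUT={}
  B1:  IN={}  OUT={}
  B2:  IN={}  OUT={}
  B3:  IN={}  OUT={e*f}
  B4:  IN={}  OUT={}
  B5:  IN={}  OUT={}
  B6:  IN={}  OUT={b*c}
  B7:  IN={b*c}  OUT={a+c, b*c, b+f}
  B8:  IN={a+c, b*c, b+f}  OUT={a+c, b*c, b+f}
  B9:  IN={a+c, b*c, b+f}  OUT={a+c, b*c, b+f}

Merge at B3: IN[B3] = OUT[B2] = {}
Applying B3's transfer function to that IN value gives OUT[B3] (row B3 above).

Answer: {e*f}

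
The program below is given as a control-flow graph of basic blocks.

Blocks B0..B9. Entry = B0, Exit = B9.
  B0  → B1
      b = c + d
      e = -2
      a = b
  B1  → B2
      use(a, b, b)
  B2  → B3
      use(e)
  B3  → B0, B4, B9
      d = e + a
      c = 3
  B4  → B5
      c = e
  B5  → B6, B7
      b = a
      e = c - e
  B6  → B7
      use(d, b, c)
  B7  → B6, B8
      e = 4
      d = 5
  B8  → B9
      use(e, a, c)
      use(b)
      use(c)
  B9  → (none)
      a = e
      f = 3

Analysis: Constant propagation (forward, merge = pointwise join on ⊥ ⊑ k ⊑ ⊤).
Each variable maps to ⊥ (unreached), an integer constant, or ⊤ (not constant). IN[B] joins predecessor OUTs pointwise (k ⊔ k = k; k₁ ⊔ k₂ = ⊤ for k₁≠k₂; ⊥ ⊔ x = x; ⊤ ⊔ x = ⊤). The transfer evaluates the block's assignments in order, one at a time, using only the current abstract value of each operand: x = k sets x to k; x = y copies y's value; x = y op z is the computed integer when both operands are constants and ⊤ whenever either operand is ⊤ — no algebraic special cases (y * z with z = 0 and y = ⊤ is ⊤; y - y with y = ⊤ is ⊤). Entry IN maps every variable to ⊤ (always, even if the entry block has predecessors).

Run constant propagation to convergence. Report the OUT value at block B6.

Converged values:
  B0:  IN=(all ⊤)  OUT={e:-2; rest ⊤}
  B1:  IN={e:-2; rest ⊤}  OUT={e:-2; rest ⊤}
  B2:  IN={e:-2; rest ⊤}  OUT={e:-2; rest ⊤}
  B3:  IN={e:-2; rest ⊤}  OUT={c:3, e:-2; rest ⊤}
  B4:  IN={c:3, e:-2; rest ⊤}  OUT={c:-2, e:-2; rest ⊤}
  B5:  IN={c:-2, e:-2; rest ⊤}  OUT={c:-2, e:0; rest ⊤}
  B6:  IN={c:-2; rest ⊤}  OUT={c:-2; rest ⊤}
  B7:  IN={c:-2; rest ⊤}  OUT={c:-2, d:5, e:4; rest ⊤}
  B8:  IN={c:-2, d:5, e:4; rest ⊤}  OUT={c:-2, d:5, e:4; rest ⊤}
  B9:  IN=(all ⊤)  OUT={f:3; rest ⊤}

Merge at B6: IN[B6] = OUT[B5] ⊔ OUT[B7] = {a: ⊤, b: ⊤, c: -2, d: ⊤, e: ⊤, f: ⊤}
Applying B6's transfer function to that IN value gives OUT[B6] (row B6 above).

Answer: {a: ⊤, b: ⊤, c: -2, d: ⊤, e: ⊤, f: ⊤}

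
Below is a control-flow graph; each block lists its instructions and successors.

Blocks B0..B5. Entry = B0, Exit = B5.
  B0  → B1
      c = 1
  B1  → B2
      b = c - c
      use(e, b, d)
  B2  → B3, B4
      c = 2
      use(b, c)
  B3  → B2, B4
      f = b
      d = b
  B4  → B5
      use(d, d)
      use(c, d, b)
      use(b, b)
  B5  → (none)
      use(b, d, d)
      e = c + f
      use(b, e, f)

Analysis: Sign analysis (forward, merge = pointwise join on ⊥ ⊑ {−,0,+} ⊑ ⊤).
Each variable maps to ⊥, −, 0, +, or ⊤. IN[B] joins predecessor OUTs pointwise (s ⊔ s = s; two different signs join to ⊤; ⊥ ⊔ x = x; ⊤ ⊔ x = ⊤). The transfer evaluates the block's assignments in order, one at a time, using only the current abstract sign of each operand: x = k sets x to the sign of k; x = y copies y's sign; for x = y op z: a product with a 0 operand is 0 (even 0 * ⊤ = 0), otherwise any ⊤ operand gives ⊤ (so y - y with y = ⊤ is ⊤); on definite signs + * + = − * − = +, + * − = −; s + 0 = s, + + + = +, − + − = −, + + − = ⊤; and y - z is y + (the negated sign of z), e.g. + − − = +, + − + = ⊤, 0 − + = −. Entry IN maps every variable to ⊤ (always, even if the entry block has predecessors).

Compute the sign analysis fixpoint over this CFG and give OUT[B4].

Answer: {a: ⊤, b: ⊤, c: +, d: ⊤, e: ⊤, f: ⊤}

Trace:
Per-block solution:
  B0: | IN=(all ⊤) | OUT={c:+; rest ⊤}
  B1: | IN={c:+; rest ⊤} | OUT={c:+; rest ⊤}
  B2: | IN={c:+; rest ⊤} | OUT={c:+; rest ⊤}
  B3: | IN={c:+; rest ⊤} | OUT={c:+; rest ⊤}
  B4: | IN={c:+; rest ⊤} | OUT={c:+; rest ⊤}
  B5: | IN={c:+; rest ⊤} | OUT={c:+; rest ⊤}

Merge at B4: IN[B4] = OUT[B2] ⊔ OUT[B3] = {a: ⊤, b: ⊤, c: +, d: ⊤, e: ⊤, f: ⊤}
Applying B4's transfer function to that IN value gives OUT[B4] (row B4 above).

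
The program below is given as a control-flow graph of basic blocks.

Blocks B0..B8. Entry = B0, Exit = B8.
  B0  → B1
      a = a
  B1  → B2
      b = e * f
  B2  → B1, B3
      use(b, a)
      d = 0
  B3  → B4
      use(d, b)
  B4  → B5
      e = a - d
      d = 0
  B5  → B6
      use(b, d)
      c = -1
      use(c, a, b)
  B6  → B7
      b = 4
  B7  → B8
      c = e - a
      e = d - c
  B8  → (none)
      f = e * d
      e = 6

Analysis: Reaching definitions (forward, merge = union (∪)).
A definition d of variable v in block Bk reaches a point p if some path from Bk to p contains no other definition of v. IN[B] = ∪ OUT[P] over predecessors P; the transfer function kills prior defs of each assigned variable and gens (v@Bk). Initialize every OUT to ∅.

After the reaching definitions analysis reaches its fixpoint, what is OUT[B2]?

Fixpoint table:
  B0:  IN={}  OUT={a@B0}
  B1:  IN={a@B0, b@B1, d@B2}  OUT={a@B0, b@B1, d@B2}
  B2:  IN={a@B0, b@B1, d@B2}  OUT={a@B0, b@B1, d@B2}
  B3:  IN={a@B0, b@B1, d@B2}  OUT={a@B0, b@B1, d@B2}
  B4:  IN={a@B0, b@B1, d@B2}  OUT={a@B0, b@B1, d@B4, e@B4}
  B5:  IN={a@B0, b@B1, d@B4, e@B4}  OUT={a@B0, b@B1, c@B5, d@B4, e@B4}
  B6:  IN={a@B0, b@B1, c@B5, d@B4, e@B4}  OUT={a@B0, b@B6, c@B5, d@B4, e@B4}
  B7:  IN={a@B0, b@B6, c@B5, d@B4, e@B4}  OUT={a@B0, b@B6, c@B7, d@B4, e@B7}
  B8:  IN={a@B0, b@B6, c@B7, d@B4, e@B7}  OUT={a@B0, b@B6, c@B7, d@B4, e@B8, f@B8}

Merge at B2: IN[B2] = OUT[B1] = {a@B0, b@B1, d@B2}
Applying B2's transfer function to that IN value gives OUT[B2] (row B2 above).

Answer: {a@B0, b@B1, d@B2}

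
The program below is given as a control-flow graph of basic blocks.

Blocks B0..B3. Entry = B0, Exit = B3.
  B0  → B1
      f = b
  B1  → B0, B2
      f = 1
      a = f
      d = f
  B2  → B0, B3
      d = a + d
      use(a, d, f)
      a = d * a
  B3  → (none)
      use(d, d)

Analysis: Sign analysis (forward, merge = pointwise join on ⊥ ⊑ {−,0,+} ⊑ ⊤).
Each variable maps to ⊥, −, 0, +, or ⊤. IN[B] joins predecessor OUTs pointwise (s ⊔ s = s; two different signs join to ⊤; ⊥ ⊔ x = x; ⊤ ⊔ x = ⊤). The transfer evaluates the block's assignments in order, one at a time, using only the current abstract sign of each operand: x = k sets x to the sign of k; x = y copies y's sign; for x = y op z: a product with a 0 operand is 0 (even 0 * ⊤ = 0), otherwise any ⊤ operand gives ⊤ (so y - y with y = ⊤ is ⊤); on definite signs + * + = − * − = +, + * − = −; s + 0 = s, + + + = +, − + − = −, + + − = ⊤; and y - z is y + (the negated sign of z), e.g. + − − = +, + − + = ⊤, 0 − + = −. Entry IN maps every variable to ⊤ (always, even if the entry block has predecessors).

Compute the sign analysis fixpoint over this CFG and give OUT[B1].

Answer: {a: +, b: ⊤, c: ⊤, d: +, e: ⊤, f: +}

Derivation:
Per-block solution:
  B0:  IN=(all ⊤)  OUT=(all ⊤)
  B1:  IN=(all ⊤)  OUT={a:+, d:+, f:+; rest ⊤}
  B2:  IN={a:+, d:+, f:+; rest ⊤}  OUT={a:+, d:+, f:+; rest ⊤}
  B3:  IN={a:+, d:+, f:+; rest ⊤}  OUT={a:+, d:+, f:+; rest ⊤}

Merge at B1: IN[B1] = OUT[B0] = {a: ⊤, b: ⊤, c: ⊤, d: ⊤, e: ⊤, f: ⊤}
Applying B1's transfer function to that IN value gives OUT[B1] (row B1 above).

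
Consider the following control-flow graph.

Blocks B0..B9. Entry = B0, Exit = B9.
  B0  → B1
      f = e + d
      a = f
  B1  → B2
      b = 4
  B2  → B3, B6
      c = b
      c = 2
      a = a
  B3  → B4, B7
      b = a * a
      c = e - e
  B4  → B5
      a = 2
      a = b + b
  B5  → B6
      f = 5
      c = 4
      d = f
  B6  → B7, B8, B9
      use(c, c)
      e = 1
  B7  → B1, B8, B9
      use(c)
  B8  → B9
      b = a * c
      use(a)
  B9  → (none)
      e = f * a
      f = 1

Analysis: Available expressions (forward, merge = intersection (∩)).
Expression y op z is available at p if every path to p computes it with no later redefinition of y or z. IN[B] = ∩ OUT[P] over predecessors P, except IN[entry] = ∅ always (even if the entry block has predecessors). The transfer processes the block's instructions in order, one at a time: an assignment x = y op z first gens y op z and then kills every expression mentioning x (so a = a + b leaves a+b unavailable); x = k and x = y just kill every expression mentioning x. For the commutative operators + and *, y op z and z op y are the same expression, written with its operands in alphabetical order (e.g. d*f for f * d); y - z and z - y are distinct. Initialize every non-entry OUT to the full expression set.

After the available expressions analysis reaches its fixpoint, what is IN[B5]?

Answer: {b+b, e-e}

Working:
Per-block solution:
  B0: | IN={} | OUT={d+e}
  B1: | IN={} | OUT={}
  B2: | IN={} | OUT={}
  B3: | IN={} | OUT={a*a, e-e}
  B4: | IN={a*a, e-e} | OUT={b+b, e-e}
  B5: | IN={b+b, e-e} | OUT={b+b, e-e}
  B6: | IN={} | OUT={}
  B7: | IN={} | OUT={}
  B8: | IN={} | OUT={a*c}
  B9: | IN={} | OUT={}

Merge at B5: IN[B5] = OUT[B4] = {b+b, e-e}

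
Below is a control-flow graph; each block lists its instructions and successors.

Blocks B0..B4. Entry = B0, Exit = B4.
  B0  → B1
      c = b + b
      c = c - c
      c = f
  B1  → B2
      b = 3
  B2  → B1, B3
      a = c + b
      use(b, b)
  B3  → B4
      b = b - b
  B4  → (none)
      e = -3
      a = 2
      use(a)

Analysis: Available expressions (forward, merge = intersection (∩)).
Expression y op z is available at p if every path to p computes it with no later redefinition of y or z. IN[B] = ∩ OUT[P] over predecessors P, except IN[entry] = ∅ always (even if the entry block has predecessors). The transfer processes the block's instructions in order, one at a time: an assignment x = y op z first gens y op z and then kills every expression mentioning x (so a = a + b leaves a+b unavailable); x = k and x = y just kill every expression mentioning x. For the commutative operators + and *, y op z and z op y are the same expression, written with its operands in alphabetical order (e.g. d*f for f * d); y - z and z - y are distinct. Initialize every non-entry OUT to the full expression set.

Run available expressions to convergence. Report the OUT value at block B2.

Per-block solution:
  B0:  IN={}  OUT={b+b}
  B1:  IN={}  OUT={}
  B2:  IN={}  OUT={b+c}
  B3:  IN={b+c}  OUT={}
  B4:  IN={}  OUT={}

Merge at B2: IN[B2] = OUT[B1] = {}
Applying B2's transfer function to that IN value gives OUT[B2] (row B2 above).

Answer: {b+c}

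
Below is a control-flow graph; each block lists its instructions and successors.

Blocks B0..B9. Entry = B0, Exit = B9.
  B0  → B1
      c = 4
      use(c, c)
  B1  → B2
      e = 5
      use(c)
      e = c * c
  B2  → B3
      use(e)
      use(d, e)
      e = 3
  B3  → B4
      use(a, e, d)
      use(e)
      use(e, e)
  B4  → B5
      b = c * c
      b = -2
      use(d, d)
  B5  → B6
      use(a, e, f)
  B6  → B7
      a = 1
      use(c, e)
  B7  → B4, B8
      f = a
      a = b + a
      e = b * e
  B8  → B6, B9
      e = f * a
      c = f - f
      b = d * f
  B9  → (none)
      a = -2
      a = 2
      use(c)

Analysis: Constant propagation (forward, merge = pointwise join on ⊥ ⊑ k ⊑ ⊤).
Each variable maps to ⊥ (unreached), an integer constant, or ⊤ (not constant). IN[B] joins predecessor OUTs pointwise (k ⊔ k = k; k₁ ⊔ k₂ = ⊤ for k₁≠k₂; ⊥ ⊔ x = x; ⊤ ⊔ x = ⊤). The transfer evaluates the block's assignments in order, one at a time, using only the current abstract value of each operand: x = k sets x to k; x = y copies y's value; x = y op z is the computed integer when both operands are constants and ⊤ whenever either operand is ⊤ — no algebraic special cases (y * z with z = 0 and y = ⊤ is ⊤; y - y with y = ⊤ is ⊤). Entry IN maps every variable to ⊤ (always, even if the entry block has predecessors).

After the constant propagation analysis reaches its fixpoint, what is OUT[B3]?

Answer: {a: ⊤, b: ⊤, c: 4, d: ⊤, e: 3, f: ⊤}

Working:
Converged values:
  B0:  IN=(all ⊤)  OUT={c:4; rest ⊤}
  B1:  IN={c:4; rest ⊤}  OUT={c:4, e:16; rest ⊤}
  B2:  IN={c:4, e:16; rest ⊤}  OUT={c:4, e:3; rest ⊤}
  B3:  IN={c:4, e:3; rest ⊤}  OUT={c:4, e:3; rest ⊤}
  B4:  IN=(all ⊤)  OUT={b:-2; rest ⊤}
  B5:  IN={b:-2; rest ⊤}  OUT={b:-2; rest ⊤}
  B6:  IN=(all ⊤)  OUT={a:1; rest ⊤}
  B7:  IN={a:1; rest ⊤}  OUT={f:1; rest ⊤}
  B8:  IN={f:1; rest ⊤}  OUT={c:0, f:1; rest ⊤}
  B9:  IN={c:0, f:1; rest ⊤}  OUT={a:2, c:0, f:1; rest ⊤}

Merge at B3: IN[B3] = OUT[B2] = {a: ⊤, b: ⊤, c: 4, d: ⊤, e: 3, f: ⊤}
Applying B3's transfer function to that IN value gives OUT[B3] (row B3 above).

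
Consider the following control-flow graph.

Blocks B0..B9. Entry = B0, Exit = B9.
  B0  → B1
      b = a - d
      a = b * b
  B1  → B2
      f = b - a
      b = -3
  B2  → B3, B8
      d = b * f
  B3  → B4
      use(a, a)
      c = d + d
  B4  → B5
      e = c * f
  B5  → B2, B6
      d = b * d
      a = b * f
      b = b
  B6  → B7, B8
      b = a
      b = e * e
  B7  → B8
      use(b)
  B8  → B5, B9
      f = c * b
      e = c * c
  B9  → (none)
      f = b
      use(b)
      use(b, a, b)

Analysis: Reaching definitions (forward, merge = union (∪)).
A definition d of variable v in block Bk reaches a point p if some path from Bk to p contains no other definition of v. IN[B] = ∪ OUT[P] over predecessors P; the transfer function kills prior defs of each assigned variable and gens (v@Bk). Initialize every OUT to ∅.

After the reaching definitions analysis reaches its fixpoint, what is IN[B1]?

Fixpoint table:
  B0: | IN={} | OUT={a@B0, b@B0}
  B1: | IN={a@B0, b@B0} | OUT={a@B0, b@B1, f@B1}
  B2: | IN={a@B0, a@B5, b@B1, b@B5, c@B3, d@B5, e@B4, e@B8, f@B1, f@B8} | OUT={a@B0, a@B5, b@B1, b@B5, c@B3, d@B2, e@B4, e@B8, f@B1, f@B8}
  B3: | IN={a@B0, a@B5, b@B1, b@B5, c@B3, d@B2, e@B4, e@B8, f@B1, f@B8} | OUT={a@B0, a@B5, b@B1, b@B5, c@B3, d@B2, e@B4, e@B8, f@B1, f@B8}
  B4: | IN={a@B0, a@B5, b@B1, b@B5, c@B3, d@B2, e@B4, e@B8, f@B1, f@B8} | OUT={a@B0, a@B5, b@B1, b@B5, c@B3, d@B2, e@B4, f@B1, f@B8}
  B5: | IN={a@B0, a@B5, b@B1, b@B5, b@B6, c@B3, d@B2, d@B5, e@B4, e@B8, f@B1, f@B8} | OUT={a@B5, b@B5, c@B3, d@B5, e@B4, e@B8, f@B1, f@B8}
  B6: | IN={a@B5, b@B5, c@B3, d@B5, e@B4, e@B8, f@B1, f@B8} | OUT={a@B5, b@B6, c@B3, d@B5, e@B4, e@B8, f@B1, f@B8}
  B7: | IN={a@B5, b@B6, c@B3, d@B5, e@B4, e@B8, f@B1, f@B8} | OUT={a@B5, b@B6, c@B3, d@B5, e@B4, e@B8, f@B1, f@B8}
  B8: | IN={a@B0, a@B5, b@B1, b@B5, b@B6, c@B3, d@B2, d@B5, e@B4, e@B8, f@B1, f@B8} | OUT={a@B0, a@B5, b@B1, b@B5, b@B6, c@B3, d@B2, d@B5, e@B8, f@B8}
  B9: | IN={a@B0, a@B5, b@B1, b@B5, b@B6, c@B3, d@B2, d@B5, e@B8, f@B8} | OUT={a@B0, a@B5, b@B1, b@B5, b@B6, c@B3, d@B2, d@B5, e@B8, f@B9}

Merge at B1: IN[B1] = OUT[B0] = {a@B0, b@B0}

Answer: {a@B0, b@B0}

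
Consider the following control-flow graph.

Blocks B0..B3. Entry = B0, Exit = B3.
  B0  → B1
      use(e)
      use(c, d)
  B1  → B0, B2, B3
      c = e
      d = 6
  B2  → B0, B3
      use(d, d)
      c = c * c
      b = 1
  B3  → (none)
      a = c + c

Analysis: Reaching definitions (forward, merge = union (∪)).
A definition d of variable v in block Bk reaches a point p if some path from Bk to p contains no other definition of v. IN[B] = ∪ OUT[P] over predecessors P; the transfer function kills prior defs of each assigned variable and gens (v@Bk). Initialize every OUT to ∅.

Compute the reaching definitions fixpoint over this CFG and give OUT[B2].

Answer: {b@B2, c@B2, d@B1}

Trace:
Converged values:
  B0: | IN={b@B2, c@B1, c@B2, d@B1} | OUT={b@B2, c@B1, c@B2, d@B1}
  B1: | IN={b@B2, c@B1, c@B2, d@B1} | OUT={b@B2, c@B1, d@B1}
  B2: | IN={b@B2, c@B1, d@B1} | OUT={b@B2, c@B2, d@B1}
  B3: | IN={b@B2, c@B1, c@B2, d@B1} | OUT={a@B3, b@B2, c@B1, c@B2, d@B1}

Merge at B2: IN[B2] = OUT[B1] = {b@B2, c@B1, d@B1}
Applying B2's transfer function to that IN value gives OUT[B2] (row B2 above).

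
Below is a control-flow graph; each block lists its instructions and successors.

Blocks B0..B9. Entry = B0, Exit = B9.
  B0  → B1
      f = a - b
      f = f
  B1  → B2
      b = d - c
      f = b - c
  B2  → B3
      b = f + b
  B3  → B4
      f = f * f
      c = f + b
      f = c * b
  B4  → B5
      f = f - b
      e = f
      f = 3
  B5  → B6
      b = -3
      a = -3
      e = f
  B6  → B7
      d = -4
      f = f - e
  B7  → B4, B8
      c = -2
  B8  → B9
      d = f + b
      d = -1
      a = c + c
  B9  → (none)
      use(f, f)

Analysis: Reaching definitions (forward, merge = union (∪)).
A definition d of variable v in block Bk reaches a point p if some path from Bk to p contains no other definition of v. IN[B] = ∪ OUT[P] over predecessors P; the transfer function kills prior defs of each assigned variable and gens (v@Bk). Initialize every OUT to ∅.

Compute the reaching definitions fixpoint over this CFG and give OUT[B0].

Answer: {f@B0}

Derivation:
Converged values:
  B0:  IN={}  OUT={f@B0}
  B1:  IN={f@B0}  OUT={b@B1, f@B1}
  B2:  IN={b@B1, f@B1}  OUT={b@B2, f@B1}
  B3:  IN={b@B2, f@B1}  OUT={b@B2, c@B3, f@B3}
  B4:  IN={a@B5, b@B2, b@B5, c@B3, c@B7, d@B6, e@B5, f@B3, f@B6}  OUT={a@B5, b@B2, b@B5, c@B3, c@B7, d@B6, e@B4, f@B4}
  B5:  IN={a@B5, b@B2, b@B5, c@B3, c@B7, d@B6, e@B4, f@B4}  OUT={a@B5, b@B5, c@B3, c@B7, d@B6, e@B5, f@B4}
  B6:  IN={a@B5, b@B5, c@B3, c@B7, d@B6, e@B5, f@B4}  OUT={a@B5, b@B5, c@B3, c@B7, d@B6, e@B5, f@B6}
  B7:  IN={a@B5, b@B5, c@B3, c@B7, d@B6, e@B5, f@B6}  OUT={a@B5, b@B5, c@B7, d@B6, e@B5, f@B6}
  B8:  IN={a@B5, b@B5, c@B7, d@B6, e@B5, f@B6}  OUT={a@B8, b@B5, c@B7, d@B8, e@B5, f@B6}
  B9:  IN={a@B8, b@B5, c@B7, d@B8, e@B5, f@B6}  OUT={a@B8, b@B5, c@B7, d@B8, e@B5, f@B6}

B0 is the boundary node: IN[B0] = {}
Applying B0's transfer function to that IN value gives OUT[B0] (row B0 above).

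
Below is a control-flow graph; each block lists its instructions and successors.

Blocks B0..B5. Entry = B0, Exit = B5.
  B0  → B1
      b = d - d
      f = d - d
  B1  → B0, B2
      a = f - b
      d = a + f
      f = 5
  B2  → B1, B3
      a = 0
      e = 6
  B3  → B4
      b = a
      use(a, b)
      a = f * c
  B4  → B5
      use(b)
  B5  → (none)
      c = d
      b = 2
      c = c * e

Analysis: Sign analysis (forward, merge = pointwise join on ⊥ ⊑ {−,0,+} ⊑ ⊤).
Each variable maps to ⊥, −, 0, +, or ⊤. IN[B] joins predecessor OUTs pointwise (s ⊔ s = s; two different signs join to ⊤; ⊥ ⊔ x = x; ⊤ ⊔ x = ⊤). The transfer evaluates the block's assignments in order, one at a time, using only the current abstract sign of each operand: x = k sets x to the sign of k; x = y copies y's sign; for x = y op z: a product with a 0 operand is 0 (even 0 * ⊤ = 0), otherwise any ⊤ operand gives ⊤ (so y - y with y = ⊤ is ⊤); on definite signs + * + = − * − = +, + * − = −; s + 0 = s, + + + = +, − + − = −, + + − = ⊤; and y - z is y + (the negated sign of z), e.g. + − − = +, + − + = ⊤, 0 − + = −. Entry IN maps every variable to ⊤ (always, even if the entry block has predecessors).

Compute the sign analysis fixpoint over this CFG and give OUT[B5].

Fixpoint table:
  B0:  IN=(all ⊤)  OUT=(all ⊤)
  B1:  IN=(all ⊤)  OUT={f:+; rest ⊤}
  B2:  IN={f:+; rest ⊤}  OUT={a:0, e:+, f:+; rest ⊤}
  B3:  IN={a:0, e:+, f:+; rest ⊤}  OUT={b:0, e:+, f:+; rest ⊤}
  B4:  IN={b:0, e:+, f:+; rest ⊤}  OUT={b:0, e:+, f:+; rest ⊤}
  B5:  IN={b:0, e:+, f:+; rest ⊤}  OUT={b:+, e:+, f:+; rest ⊤}

Merge at B5: IN[B5] = OUT[B4] = {a: ⊤, b: 0, c: ⊤, d: ⊤, e: +, f: +}
Applying B5's transfer function to that IN value gives OUT[B5] (row B5 above).

Answer: {a: ⊤, b: +, c: ⊤, d: ⊤, e: +, f: +}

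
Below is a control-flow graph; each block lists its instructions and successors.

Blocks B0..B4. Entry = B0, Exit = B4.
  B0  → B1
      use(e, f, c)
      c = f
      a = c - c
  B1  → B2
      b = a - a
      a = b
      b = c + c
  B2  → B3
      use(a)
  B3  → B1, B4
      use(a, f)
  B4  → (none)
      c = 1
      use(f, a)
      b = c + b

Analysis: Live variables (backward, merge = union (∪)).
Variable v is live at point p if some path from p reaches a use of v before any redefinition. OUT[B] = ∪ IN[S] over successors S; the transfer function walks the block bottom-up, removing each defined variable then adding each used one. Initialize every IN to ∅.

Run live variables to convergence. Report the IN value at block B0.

Converged values:
  B0:   IN={c, e, f}   OUT={a, c, f}
  B1:   IN={a, c, f}   OUT={a, b, c, f}
  B2:   IN={a, b, c, f}   OUT={a, b, c, f}
  B3:   IN={a, b, c, f}   OUT={a, b, c, f}
  B4:   IN={a, b, f}   OUT={}

Merge at B0: OUT[B0] = IN[B1] = {a, c, f}
Applying B0's transfer function to that OUT value gives IN[B0] (row B0 above).

Answer: {c, e, f}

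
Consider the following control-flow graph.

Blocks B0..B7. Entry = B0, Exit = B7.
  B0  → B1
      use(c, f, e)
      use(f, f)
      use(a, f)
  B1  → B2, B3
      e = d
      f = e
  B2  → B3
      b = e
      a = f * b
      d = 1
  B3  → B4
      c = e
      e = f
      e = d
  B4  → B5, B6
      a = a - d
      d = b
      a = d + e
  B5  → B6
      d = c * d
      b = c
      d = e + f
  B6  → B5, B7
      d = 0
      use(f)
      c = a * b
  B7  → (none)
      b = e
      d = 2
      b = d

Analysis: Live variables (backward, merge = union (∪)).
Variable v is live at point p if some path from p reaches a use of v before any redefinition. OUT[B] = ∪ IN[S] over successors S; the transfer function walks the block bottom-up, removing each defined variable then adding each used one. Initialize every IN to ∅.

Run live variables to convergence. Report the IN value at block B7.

Answer: {e}

Working:
Converged values:
  B0:   IN={a, b, c, d, e, f}   OUT={a, b, d}
  B1:   IN={a, b, d}   OUT={a, b, d, e, f}
  B2:   IN={e, f}   OUT={a, b, d, e, f}
  B3:   IN={a, b, d, e, f}   OUT={a, b, c, d, e, f}
  B4:   IN={a, b, c, d, e, f}   OUT={a, b, c, d, e, f}
  B5:   IN={a, c, d, e, f}   OUT={a, b, e, f}
  B6:   IN={a, b, e, f}   OUT={a, c, d, e, f}
  B7:   IN={e}   OUT={}

B7 is the boundary node: OUT[B7] = {}
Applying B7's transfer function to that OUT value gives IN[B7] (row B7 above).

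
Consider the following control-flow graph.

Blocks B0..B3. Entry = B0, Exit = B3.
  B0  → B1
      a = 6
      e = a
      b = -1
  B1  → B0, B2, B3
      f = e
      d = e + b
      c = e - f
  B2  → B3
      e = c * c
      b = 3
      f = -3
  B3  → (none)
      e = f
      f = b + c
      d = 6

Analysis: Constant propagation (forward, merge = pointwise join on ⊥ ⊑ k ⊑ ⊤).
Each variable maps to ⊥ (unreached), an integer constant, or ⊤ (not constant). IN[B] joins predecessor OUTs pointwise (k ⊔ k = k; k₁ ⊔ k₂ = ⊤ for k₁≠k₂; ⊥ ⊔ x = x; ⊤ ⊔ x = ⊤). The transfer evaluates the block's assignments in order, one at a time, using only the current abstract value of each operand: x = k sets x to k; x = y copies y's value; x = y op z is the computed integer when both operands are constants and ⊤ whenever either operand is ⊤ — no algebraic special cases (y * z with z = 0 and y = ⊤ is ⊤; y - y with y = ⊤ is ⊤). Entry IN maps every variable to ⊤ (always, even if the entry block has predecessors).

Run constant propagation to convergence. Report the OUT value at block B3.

Answer: {a: 6, b: ⊤, c: 0, d: 6, e: ⊤, f: ⊤}

Working:
Per-block solution:
  B0: | IN=(all ⊤) | OUT={a:6, b:-1, e:6; rest ⊤}
  B1: | IN={a:6, b:-1, e:6; rest ⊤} | OUT={a:6, b:-1, c:0, d:5, e:6, f:6; rest ⊤}
  B2: | IN={a:6, b:-1, c:0, d:5, e:6, f:6; rest ⊤} | OUT={a:6, b:3, c:0, d:5, e:0, f:-3; rest ⊤}
  B3: | IN={a:6, c:0, d:5; rest ⊤} | OUT={a:6, c:0, d:6; rest ⊤}

Merge at B3: IN[B3] = OUT[B1] ⊔ OUT[B2] = {a: 6, b: ⊤, c: 0, d: 5, e: ⊤, f: ⊤}
Applying B3's transfer function to that IN value gives OUT[B3] (row B3 above).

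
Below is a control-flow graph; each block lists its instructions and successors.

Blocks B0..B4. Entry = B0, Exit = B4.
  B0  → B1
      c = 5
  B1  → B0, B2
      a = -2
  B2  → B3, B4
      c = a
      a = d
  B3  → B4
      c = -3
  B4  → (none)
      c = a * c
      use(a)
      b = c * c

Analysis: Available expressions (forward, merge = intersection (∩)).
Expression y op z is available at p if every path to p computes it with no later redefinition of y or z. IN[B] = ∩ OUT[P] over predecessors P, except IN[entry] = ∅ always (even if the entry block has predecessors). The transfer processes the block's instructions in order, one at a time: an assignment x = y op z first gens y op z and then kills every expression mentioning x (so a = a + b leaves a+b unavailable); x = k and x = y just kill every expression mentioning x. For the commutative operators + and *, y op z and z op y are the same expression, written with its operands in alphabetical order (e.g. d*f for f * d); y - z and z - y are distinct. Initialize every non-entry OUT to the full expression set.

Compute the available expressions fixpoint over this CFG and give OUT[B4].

Answer: {c*c}

Working:
Per-block solution:
  B0:  IN={}  OUT={}
  B1:  IN={}  OUT={}
  B2:  IN={}  OUT={}
  B3:  IN={}  OUT={}
  B4:  IN={}  OUT={c*c}

Merge at B4: IN[B4] = OUT[B2] ∩ OUT[B3] = {}
Applying B4's transfer function to that IN value gives OUT[B4] (row B4 above).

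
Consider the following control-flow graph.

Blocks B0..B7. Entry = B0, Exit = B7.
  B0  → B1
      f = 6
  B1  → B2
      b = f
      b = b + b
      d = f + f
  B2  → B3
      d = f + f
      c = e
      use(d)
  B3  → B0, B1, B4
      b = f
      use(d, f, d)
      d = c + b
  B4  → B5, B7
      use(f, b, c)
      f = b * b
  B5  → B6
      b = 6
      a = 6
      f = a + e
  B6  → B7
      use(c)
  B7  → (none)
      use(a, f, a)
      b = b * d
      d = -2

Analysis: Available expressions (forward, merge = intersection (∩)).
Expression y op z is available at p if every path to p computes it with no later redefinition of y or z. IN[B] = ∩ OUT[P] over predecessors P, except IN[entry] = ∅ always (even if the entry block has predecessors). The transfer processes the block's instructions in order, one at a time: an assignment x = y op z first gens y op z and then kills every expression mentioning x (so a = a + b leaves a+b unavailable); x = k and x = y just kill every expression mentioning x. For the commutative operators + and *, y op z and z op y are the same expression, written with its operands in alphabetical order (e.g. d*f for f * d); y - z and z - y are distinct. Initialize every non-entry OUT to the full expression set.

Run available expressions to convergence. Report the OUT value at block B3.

Fixpoint table:
  B0:  IN={}  OUT={}
  B1:  IN={}  OUT={f+f}
  B2:  IN={f+f}  OUT={f+f}
  B3:  IN={f+f}  OUT={b+c, f+f}
  B4:  IN={b+c, f+f}  OUT={b*b, b+c}
  B5:  IN={b*b, b+c}  OUT={a+e}
  B6:  IN={a+e}  OUT={a+e}
  B7:  IN={}  OUT={}

Merge at B3: IN[B3] = OUT[B2] = {f+f}
Applying B3's transfer function to that IN value gives OUT[B3] (row B3 above).

Answer: {b+c, f+f}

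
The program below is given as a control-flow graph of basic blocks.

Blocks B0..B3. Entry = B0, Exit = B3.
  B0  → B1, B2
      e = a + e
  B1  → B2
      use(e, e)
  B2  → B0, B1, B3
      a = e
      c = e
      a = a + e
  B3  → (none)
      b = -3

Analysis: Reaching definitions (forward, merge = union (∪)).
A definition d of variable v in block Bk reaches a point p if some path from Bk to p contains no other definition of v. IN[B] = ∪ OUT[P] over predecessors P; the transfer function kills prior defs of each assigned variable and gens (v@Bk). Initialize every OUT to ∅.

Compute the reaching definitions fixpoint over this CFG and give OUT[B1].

Answer: {a@B2, c@B2, e@B0}

Trace:
Fixpoint table:
  B0:  IN={a@B2, c@B2, e@B0}  OUT={a@B2, c@B2, e@B0}
  B1:  IN={a@B2, c@B2, e@B0}  OUT={a@B2, c@B2, e@B0}
  B2:  IN={a@B2, c@B2, e@B0}  OUT={a@B2, c@B2, e@B0}
  B3:  IN={a@B2, c@B2, e@B0}  OUT={a@B2, b@B3, c@B2, e@B0}

Merge at B1: IN[B1] = OUT[B0] ⊔ OUT[B2] = {a@B2, c@B2, e@B0}
Applying B1's transfer function to that IN value gives OUT[B1] (row B1 above).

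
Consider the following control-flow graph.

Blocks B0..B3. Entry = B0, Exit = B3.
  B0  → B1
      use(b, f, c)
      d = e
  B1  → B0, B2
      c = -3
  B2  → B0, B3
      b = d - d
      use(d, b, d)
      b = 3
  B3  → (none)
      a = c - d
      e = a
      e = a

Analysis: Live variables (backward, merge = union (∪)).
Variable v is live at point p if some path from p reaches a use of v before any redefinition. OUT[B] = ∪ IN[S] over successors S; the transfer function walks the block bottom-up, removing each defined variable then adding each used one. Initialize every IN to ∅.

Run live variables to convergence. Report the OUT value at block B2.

Answer: {b, c, d, e, f}

Working:
Converged values:
  B0:   IN={b, c, e, f}   OUT={b, d, e, f}
  B1:   IN={b, d, e, f}   OUT={b, c, d, e, f}
  B2:   IN={c, d, e, f}   OUT={b, c, d, e, f}
  B3:   IN={c, d}   OUT={}

Merge at B2: OUT[B2] = IN[B0] ⊔ IN[B3] = {b, c, d, e, f}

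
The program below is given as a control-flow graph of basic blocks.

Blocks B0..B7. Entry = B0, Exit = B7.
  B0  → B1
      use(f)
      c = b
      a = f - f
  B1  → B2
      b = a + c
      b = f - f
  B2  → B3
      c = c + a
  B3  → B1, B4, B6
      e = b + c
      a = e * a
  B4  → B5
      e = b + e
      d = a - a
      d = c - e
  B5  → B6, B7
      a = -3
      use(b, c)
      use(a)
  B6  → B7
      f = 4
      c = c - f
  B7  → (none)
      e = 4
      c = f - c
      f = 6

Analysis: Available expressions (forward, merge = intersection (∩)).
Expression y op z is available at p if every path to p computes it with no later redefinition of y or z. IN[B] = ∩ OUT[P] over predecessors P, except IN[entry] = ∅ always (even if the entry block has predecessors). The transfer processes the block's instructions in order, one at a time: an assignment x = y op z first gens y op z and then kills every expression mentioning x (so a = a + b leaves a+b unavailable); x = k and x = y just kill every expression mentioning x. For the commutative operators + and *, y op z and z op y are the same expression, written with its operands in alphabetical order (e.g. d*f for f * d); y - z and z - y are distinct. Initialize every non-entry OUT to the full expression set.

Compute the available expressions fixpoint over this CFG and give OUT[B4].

Converged values:
  B0:   IN={}   OUT={f-f}
  B1:   IN={f-f}   OUT={a+c, f-f}
  B2:   IN={a+c, f-f}   OUT={f-f}
  B3:   IN={f-f}   OUT={b+c, f-f}
  B4:   IN={b+c, f-f}   OUT={a-a, b+c, c-e, f-f}
  B5:   IN={a-a, b+c, c-e, f-f}   OUT={b+c, c-e, f-f}
  B6:   IN={b+c, f-f}   OUT={}
  B7:   IN={}   OUT={}

Merge at B4: IN[B4] = OUT[B3] = {b+c, f-f}
Applying B4's transfer function to that IN value gives OUT[B4] (row B4 above).

Answer: {a-a, b+c, c-e, f-f}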